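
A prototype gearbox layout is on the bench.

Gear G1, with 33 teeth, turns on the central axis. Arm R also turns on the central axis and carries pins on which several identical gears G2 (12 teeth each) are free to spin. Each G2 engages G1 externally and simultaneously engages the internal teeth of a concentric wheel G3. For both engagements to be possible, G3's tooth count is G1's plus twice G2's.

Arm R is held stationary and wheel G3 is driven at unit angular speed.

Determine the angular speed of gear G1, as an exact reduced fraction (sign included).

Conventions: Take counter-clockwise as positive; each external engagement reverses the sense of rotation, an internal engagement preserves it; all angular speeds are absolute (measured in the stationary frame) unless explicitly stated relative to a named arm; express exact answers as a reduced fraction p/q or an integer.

class = planetary set [G3 = 33+2·12 = 57; Willis about the carrier]
ring teeth: 33 + 2·12 = 57
33(ω_sun−ω_arm) = −57(ω_ring−ω_arm),  ω_arm = 0, ω_ring = 1
ω_sun = 0 − (57/33)(1−0) = -19/11
exact speed ratio = -19/11

-19/11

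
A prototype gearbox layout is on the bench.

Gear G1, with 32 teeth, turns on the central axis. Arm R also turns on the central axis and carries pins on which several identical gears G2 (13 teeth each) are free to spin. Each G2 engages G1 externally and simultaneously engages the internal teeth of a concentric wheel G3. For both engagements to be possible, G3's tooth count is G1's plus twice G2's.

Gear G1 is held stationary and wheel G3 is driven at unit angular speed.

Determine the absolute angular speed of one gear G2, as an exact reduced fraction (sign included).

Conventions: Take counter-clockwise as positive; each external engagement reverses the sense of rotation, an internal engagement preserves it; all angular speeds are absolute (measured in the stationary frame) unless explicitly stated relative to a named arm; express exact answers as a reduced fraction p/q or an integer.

29/13

topology: planetary set — G1 32T / G2 13T / G3 58T, arm = carrier (Willis)
ring teeth: 32 + 2·13 = 58
32(ω_sun−ω_arm) = −58(ω_ring−ω_arm),  ω_sun = 0, ω_ring = 1
32(0−ω_arm) = −58(1−ω_arm)  ⇒  90·ω_arm = 58  ⇒  ω_arm = 29/45
sun–planet mesh: 32·(0−29/45) = −13·(ω_p−ω_arm)  ⇒  ω_p−ω_arm = 928/585
ω_p = 29/45 + 928/585 = 29/13
exact speed ratio = 29/13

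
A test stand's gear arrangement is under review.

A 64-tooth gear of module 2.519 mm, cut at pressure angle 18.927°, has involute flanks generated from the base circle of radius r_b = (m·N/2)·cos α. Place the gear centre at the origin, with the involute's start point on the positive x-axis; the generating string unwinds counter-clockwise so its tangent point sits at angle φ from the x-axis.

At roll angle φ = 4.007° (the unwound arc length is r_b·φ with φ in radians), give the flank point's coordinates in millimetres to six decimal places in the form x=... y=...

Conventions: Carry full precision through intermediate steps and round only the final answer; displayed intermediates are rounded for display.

x=76.435975 y=0.008690

recognized (one wheel, involute flank): single-mesh tooth geometry, m = 2.519, N = 64
pitch radius r_p = m·N/2 = 2.519·64/2 = 80.608000
base radius r_b = r_p·cos α = 80.608000·cos 18.927° = 76.249736
roll angle φ = 4.007° = 0.06993534 rad
x = r_b·(cos φ + φ·sin φ) = 76.435975
y = r_b·(sin φ − φ·cos φ) = 0.008690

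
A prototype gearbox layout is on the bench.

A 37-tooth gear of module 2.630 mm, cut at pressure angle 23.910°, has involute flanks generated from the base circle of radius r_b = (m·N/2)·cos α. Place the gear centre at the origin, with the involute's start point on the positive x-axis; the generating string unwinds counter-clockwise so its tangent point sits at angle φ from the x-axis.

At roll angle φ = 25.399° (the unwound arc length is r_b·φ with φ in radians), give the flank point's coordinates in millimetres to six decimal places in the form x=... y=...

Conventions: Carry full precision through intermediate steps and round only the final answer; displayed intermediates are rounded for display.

x=48.637585 y=1.266377

class = single-mesh tooth geometry [base-circle involute, m = 2.630, 37T]
pitch radius r_p = m·N/2 = 2.630·37/2 = 48.655000
base radius r_b = r_p·cos α = 48.655000·cos 23.910° = 44.479585
roll angle φ = 25.399° = 0.44329618 rad
x = r_b·(cos φ + φ·sin φ) = 48.637585
y = r_b·(sin φ − φ·cos φ) = 1.266377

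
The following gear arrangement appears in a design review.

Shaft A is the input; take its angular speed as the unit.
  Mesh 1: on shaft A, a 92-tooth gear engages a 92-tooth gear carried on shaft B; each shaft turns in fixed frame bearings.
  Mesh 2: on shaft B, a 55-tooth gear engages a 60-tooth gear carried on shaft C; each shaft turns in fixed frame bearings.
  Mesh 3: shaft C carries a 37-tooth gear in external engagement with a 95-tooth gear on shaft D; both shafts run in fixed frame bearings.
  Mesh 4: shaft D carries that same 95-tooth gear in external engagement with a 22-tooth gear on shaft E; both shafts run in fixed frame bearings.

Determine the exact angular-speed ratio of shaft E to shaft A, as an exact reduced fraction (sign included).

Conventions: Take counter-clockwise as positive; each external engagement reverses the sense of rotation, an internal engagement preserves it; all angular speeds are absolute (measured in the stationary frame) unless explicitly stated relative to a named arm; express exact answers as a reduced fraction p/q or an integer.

class = fixed-axis compound train [4 meshes; 4 ratios multiply, 4 sense flips]
mesh 1 [92T→92T]: running ratio 1, sense −
mesh 2 [55T→60T]: running ratio 11/12, sense +
mesh 3 [37T→95T]: running ratio 407/1140, sense −
mesh 4 [95T→22T]: running ratio 37/24, sense +
ω_out/ω_in = 37/24

37/24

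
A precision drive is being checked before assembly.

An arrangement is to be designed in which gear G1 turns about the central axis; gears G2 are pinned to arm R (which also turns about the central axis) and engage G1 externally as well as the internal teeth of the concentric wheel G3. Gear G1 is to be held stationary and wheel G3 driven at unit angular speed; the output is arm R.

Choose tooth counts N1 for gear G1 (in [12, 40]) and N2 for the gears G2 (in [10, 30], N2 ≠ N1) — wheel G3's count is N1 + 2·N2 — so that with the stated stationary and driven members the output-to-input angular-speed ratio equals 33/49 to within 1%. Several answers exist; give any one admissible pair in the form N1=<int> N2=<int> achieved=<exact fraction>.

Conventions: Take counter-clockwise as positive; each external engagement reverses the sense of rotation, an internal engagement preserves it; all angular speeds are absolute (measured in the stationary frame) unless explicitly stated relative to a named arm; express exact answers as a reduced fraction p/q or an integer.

N1=32 N2=17 achieved=33/49

planetary set to be sized for 33/49 (Willis relation)
Willis with ω_sun = 0: ω_arm/ω_ring = N3/(N1+N3); set equal to 33/49  ⇒  N3/N1 = (33/49)/(1 − 33/49) = 33/16
N3 = N1 + 2·N2  ⇒  N2/N1 = (N3/N1 − 1)/2 = (33/16 − 1)/2 = 17/32
smallest multiple with N1 ≥ 12 and N2 ≥ 10: k = 1  ⇒  N1 = 1·32 = 32, N2 = 1·17 = 17 (N1 ≤ 40, N2 ≤ 30, N2 ≠ N1 ✓), N3 = 32 + 2·17 = 66
check: N3/(N1+N3) with N1 = 32, N3 = 66 gives 33/49; |achieved − target| = 0 ≤ 33/4900 ✓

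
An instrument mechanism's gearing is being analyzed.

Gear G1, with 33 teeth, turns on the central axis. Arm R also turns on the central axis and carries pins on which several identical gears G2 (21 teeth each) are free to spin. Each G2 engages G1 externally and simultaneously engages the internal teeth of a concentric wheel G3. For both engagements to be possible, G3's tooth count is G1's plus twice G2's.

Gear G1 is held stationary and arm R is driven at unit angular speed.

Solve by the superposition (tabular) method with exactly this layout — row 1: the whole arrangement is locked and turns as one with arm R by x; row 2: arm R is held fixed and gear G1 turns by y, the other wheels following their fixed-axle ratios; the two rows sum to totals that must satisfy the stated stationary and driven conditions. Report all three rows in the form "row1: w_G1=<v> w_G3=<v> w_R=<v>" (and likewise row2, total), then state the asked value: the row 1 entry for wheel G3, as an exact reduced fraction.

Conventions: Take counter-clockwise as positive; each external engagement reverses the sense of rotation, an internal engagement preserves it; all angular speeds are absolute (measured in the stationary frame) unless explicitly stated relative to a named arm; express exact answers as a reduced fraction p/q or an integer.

row1: w_G1=1 w_G3=1 w_R=1
row2: w_G1=-1 w_G3=11/25 w_R=0
total: w_G1=0 w_G3=36/25 w_R=1
asked value: 1

topology: planetary set — G1 33T / G2 21T / G3 75T, arm = carrier (Willis)
row 1 — lock + rotate with arm: ω_sun = ω_ring = ω_arm = x
row 2: sun turns y, ring = −(33/75)·y, arm 0
boundary: total ω_sun = x + y = 0 and total ω_arm = x = 1  ⇒  y = -1, x = 1
row 2 ring = −(33/75)·(-1) = 11/25
totals (row 1 + row 2): sun 1 + (-1) = 0, ring 1 + 11/25 = 36/25, arm 1 + 0 = 1
asked cell (row1, ring) = 1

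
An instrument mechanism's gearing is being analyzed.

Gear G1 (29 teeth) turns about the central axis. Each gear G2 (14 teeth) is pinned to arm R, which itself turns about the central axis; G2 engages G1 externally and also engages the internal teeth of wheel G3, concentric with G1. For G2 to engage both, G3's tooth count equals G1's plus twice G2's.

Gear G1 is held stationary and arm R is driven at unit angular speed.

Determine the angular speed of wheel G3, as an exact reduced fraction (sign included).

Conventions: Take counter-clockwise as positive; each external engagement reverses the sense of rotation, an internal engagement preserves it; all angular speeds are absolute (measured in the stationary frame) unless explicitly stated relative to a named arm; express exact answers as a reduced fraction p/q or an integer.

class = planetary set [G3 = 29+2·14 = 57; Willis about the carrier]
ring teeth: 29 + 2·14 = 57
29(ω_sun−ω_arm) = −57(ω_ring−ω_arm),  ω_sun = 0, ω_arm = 1
ω_ring = 1 − (29/57)(0−1) = 86/57
exact speed ratio = 86/57

86/57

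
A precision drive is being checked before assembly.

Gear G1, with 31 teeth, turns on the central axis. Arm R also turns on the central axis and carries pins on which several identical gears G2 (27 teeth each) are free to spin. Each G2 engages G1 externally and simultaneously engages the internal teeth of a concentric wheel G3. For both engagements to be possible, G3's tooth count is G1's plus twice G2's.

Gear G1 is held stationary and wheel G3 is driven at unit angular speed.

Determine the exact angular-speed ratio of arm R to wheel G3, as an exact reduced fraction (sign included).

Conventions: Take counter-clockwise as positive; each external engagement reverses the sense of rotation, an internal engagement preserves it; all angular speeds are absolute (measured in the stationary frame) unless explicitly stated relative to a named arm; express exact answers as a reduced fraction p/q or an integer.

85/116

topology: planetary set — G1 31T / G2 27T / G3 85T, arm = carrier (Willis)
ring teeth: 31 + 2·27 = 85
31(ω_sun−ω_arm) = −85(ω_ring−ω_arm),  ω_sun = 0, ω_ring = 1
31(0−ω_arm) = −85(1−ω_arm)  ⇒  116·ω_arm = 85  ⇒  ω_arm = 85/116
ω_out/ω_in = 85/116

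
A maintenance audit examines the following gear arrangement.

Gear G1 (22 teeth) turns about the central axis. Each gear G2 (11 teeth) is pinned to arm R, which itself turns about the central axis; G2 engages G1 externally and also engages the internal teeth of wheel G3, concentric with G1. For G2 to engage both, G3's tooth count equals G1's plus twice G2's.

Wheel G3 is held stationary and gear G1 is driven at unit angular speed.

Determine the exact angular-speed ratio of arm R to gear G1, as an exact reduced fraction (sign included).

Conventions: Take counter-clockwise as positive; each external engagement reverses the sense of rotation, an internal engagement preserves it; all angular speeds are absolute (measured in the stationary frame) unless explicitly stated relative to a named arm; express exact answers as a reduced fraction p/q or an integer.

1/3

planetary set (22T centre, 11T on arm, 44T internal) — Willis relation
ring teeth: 22 + 2·11 = 44
22(ω_sun−ω_arm) = −44(ω_ring−ω_arm),  ω_ring = 0, ω_sun = 1
22(1−ω_arm) = −44(0−ω_arm)  ⇒  66·ω_arm = 22  ⇒  ω_arm = 1/3
ω_out/ω_in = 1/3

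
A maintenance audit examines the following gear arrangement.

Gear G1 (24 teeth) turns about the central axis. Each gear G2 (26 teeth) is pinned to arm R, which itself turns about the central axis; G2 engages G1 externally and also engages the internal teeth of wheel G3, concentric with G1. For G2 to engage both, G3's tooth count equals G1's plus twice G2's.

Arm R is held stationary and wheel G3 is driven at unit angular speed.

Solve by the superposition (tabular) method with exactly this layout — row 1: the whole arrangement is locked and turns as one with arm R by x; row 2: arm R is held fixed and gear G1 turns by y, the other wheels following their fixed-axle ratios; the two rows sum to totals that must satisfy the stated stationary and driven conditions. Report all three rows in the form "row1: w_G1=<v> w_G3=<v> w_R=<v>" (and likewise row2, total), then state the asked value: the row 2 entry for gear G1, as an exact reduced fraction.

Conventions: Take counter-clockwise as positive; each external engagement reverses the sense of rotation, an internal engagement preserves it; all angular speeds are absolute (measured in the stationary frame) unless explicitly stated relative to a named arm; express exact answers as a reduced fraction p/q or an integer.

row1: w_G1=0 w_G3=0 w_R=0
row2: w_G1=-19/6 w_G3=1 w_R=0
total: w_G1=-19/6 w_G3=1 w_R=0
asked value: -19/6

recognized (axles ride arm R): planetary set, 24/26/76 teeth
row 1: whole set turns with the arm by x
row 2 — arm fixed, fixed-axis ratios: sun y, ring −(24/76)·y, arm 0
boundary: total ω_arm = x = 0 and total ω_ring = x − (24/76)·y = 1  ⇒  y = -19/6, x = 0
row 2 ring = −(24/76)·(-19/6) = 1
totals (row 1 + row 2): sun 0 + (-19/6) = -19/6, ring 0 + 1 = 1, arm 0 + 0 = 0
asked cell (row2, sun) = -19/6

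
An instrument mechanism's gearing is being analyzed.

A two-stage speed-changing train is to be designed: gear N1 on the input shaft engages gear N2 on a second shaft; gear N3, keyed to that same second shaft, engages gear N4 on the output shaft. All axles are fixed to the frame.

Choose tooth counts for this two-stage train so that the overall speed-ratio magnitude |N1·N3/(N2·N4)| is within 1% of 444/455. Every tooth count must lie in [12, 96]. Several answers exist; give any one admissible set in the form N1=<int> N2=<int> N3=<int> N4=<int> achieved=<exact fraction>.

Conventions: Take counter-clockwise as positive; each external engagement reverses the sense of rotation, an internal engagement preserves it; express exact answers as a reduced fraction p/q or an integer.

N1=12 N2=13 N3=37 N4=35 achieved=444/455

class = fixed-axis compound train [2-stage, 444/455 wanted]
target = 444/455 in lowest terms: an exact hit needs N1·N3 = k·444 and N2·N4 = k·455 for one integer k, every count in [12, 96]; additionally prefer no 1:1 stage (N1 ≠ N2, N3 ≠ N4)
k = 1: N1·N3 = 444 = 12·37, N2·N4 = 455 = 13·35
achieved = 12·37/(13·35) = 444/455; |achieved − target| = 0 ≤ 111/11375 ✓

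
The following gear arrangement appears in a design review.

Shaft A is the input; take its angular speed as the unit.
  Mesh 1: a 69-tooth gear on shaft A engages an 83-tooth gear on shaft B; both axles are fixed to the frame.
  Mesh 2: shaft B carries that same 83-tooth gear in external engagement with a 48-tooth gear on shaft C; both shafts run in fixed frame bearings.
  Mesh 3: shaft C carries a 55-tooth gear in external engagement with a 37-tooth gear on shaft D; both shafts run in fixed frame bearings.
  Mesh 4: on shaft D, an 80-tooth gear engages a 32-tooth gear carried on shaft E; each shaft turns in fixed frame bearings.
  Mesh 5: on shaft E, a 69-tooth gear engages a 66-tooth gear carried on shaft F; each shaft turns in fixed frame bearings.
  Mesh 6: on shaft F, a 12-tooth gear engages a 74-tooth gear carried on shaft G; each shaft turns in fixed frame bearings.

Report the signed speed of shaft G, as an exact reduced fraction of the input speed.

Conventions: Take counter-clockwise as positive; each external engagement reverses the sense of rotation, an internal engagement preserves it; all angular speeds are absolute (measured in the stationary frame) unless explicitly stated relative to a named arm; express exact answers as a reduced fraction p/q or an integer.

39675/43808

6-mesh fixed-axis compound train (all bearings frame-fixed)
mesh 1 [69T→83T]: |ω|/ω_in = 1×69/83 = 69/83, sense flips to −
mesh 2 [83T→48T]: |ω|/ω_in = (69/83)×83/48 = 23/16, sense flips to +
mesh 3 [55T→37T]: |ω|/ω_in = (23/16)×55/37 = 1265/592, sense flips to −
mesh 4 [80T→32T]: |ω|/ω_in = (1265/592)×80/32 = 6325/1184, sense flips to +
mesh 5 [69T→66T]: |ω|/ω_in = (6325/1184)×69/66 = 13225/2368, sense flips to −
mesh 6 [12T→74T]: |ω|/ω_in = (13225/2368)×12/74 = 39675/43808, sense flips to +
signed output speed (× input speed) = 39675/43808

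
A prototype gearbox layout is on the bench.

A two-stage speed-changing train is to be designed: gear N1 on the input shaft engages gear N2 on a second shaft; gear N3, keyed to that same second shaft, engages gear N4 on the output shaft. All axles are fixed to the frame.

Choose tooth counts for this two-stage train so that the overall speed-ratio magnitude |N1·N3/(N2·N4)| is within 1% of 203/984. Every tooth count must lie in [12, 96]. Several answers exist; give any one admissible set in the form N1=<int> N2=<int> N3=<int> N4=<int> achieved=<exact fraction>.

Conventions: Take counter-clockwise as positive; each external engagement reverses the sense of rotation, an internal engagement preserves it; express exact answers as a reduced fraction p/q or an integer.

2-stage fixed-axis compound train for ratio 203/984
target = 203/984 in lowest terms: an exact hit needs N1·N3 = k·203 and N2·N4 = k·984 for one integer k, every count in [12, 96]; additionally prefer no 1:1 stage (N1 ≠ N2, N3 ≠ N4)
k = 1: no 1:1-free in-range split of k·203 and k·984 into factor pairs; take k = 2
k = 2: N1·N3 = 406 = 14·29, N2·N4 = 1968 = 24·82
achieved = 14·29/(24·82) = 203/984; |achieved − target| = 0 ≤ 203/98400 ✓

N1=14 N2=24 N3=29 N4=82 achieved=203/984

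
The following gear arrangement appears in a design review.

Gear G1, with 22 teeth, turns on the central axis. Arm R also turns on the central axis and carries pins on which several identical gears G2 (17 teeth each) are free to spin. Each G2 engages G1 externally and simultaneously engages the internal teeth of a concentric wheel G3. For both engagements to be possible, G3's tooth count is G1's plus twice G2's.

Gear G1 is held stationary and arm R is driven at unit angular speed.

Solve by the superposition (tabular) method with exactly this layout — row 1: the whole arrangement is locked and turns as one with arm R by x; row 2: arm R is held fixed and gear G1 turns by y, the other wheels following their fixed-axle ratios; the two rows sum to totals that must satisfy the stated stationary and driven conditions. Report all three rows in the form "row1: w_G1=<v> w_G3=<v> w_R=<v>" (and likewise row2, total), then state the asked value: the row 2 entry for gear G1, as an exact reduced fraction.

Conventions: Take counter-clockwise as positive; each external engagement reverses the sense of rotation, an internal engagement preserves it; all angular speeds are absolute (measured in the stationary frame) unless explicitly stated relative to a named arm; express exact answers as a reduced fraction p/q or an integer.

recognized (axles ride arm R): planetary set, 22/17/56 teeth
row 1 (train locked, turned with arm): all members turn x
row 2 — arm fixed, fixed-axis ratios: sun y, ring −(22/56)·y, arm 0
boundary: total ω_sun = x + y = 0 and total ω_arm = x = 1  ⇒  y = -1, x = 1
row 2 ring = −(22/56)·(-1) = 11/28
totals (row 1 + row 2): sun 1 + (-1) = 0, ring 1 + 11/28 = 39/28, arm 1 + 0 = 1
asked cell (row2, sun) = -1

row1: w_G1=1 w_G3=1 w_R=1
row2: w_G1=-1 w_G3=11/28 w_R=0
total: w_G1=0 w_G3=39/28 w_R=1
asked value: -1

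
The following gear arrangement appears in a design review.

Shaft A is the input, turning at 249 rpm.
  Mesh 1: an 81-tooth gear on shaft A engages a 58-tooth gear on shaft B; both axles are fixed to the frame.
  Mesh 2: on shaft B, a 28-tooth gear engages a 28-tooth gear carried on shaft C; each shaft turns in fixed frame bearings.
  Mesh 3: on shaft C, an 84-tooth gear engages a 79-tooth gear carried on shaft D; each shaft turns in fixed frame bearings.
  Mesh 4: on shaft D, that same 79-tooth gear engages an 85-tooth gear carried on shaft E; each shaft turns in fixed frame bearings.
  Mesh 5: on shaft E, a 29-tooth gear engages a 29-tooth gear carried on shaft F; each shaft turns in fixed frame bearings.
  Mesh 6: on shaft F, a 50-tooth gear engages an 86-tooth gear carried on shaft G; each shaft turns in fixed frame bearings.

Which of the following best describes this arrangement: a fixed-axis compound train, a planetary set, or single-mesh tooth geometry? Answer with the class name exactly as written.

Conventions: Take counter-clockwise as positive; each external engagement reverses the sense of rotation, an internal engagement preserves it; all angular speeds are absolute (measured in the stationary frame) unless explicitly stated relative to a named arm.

fixed-axis compound train

recognized (7 fixed axles, 6 meshes): fixed-axis compound train
classification: fixed-axis compound train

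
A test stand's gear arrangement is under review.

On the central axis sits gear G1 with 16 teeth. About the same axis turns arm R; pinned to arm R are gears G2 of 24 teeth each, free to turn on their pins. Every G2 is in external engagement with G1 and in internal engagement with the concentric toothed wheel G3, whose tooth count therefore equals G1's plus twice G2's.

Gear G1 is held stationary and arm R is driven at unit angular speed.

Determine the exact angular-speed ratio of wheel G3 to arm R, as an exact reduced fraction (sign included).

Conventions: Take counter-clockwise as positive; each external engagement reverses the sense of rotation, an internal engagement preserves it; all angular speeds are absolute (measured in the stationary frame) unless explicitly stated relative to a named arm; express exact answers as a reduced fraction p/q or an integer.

5/4

class = planetary set [G3 = 16+2·24 = 64; Willis about the carrier]
ring teeth: 16 + 2·24 = 64
16(ω_sun−ω_arm) = −64(ω_ring−ω_arm),  ω_sun = 0, ω_arm = 1
ω_ring = 1 − (16/64)(0−1) = 5/4
ω_out/ω_in = 5/4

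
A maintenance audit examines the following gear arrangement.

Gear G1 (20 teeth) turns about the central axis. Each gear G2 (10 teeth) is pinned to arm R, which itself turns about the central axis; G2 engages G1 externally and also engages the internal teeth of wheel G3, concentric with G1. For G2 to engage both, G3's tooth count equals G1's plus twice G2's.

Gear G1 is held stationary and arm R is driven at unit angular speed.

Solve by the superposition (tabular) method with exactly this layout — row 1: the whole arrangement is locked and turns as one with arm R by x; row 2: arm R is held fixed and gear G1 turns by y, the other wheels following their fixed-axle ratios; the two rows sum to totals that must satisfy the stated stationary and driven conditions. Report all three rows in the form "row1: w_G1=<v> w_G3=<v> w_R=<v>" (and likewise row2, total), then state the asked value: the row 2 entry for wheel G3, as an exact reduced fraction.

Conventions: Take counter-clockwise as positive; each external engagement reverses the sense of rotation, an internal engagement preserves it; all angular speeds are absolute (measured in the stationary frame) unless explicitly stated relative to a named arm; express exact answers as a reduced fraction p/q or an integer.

planetary set (20T centre, 10T on arm, 40T internal) — Willis relation
row 1 (train locked, turned with arm): all members turn x
superposition row 2 [arm held]: sun y, ring −(20/40)·y, arm 0
boundary: total ω_sun = x + y = 0 and total ω_arm = x = 1  ⇒  y = -1, x = 1
row 2 ring = −(20/40)·(-1) = 1/2
totals (row 1 + row 2): sun 1 + (-1) = 0, ring 1 + 1/2 = 3/2, arm 1 + 0 = 1
asked cell (row2, ring) = 1/2

row1: w_G1=1 w_G3=1 w_R=1
row2: w_G1=-1 w_G3=1/2 w_R=0
total: w_G1=0 w_G3=3/2 w_R=1
asked value: 1/2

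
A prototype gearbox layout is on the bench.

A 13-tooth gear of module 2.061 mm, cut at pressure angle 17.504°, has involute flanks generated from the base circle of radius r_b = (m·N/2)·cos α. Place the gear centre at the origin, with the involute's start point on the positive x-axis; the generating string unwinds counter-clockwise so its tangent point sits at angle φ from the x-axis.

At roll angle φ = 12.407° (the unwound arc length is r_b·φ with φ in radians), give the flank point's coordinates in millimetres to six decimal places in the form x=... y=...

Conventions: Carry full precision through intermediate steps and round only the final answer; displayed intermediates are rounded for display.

class = single-mesh tooth geometry [base-circle involute, m = 2.061, 13T]
pitch radius r_p = m·N/2 = 2.061·13/2 = 13.396500
base radius r_b = r_p·cos α = 13.396500·cos 17.504° = 12.776188
roll angle φ = 12.407° = 0.21654300 rad
x = r_b·(cos φ + φ·sin φ) = 13.072229
y = r_b·(sin φ − φ·cos φ) = 0.043040

x=13.072229 y=0.043040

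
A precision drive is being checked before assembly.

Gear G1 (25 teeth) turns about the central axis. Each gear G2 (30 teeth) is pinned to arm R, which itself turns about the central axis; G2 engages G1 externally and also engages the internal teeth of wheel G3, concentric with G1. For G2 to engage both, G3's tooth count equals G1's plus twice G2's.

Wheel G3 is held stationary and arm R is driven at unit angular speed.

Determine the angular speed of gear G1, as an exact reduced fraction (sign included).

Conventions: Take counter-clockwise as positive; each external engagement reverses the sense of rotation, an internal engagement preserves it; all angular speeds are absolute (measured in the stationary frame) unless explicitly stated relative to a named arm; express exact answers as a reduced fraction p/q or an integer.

planetary set (25T centre, 30T on arm, 85T internal) — Willis relation
ring teeth: 25 + 2·30 = 85
25(ω_sun−ω_arm) = −85(ω_ring−ω_arm),  ω_ring = 0, ω_arm = 1
ω_sun = 1 − (85/25)(0−1) = 22/5
exact speed ratio = 22/5

22/5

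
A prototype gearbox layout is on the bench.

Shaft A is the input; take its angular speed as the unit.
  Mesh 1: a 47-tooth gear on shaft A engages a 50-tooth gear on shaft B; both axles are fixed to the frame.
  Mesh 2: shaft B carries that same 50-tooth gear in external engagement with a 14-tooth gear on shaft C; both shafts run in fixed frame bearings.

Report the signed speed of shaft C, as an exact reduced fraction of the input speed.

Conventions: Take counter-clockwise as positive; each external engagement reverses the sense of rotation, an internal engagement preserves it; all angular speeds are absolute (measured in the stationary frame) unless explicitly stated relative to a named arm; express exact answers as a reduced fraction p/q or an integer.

47/14

2-mesh fixed-axis compound train (all bearings frame-fixed)
mesh 1 [47T→50T]: |ω|/ω_in = 1×47/50 = 47/50, sense flips to −
mesh 2 [50T→14T]: |ω|/ω_in = (47/50)×50/14 = 47/14, sense flips to +
signed output speed (× input speed) = 47/14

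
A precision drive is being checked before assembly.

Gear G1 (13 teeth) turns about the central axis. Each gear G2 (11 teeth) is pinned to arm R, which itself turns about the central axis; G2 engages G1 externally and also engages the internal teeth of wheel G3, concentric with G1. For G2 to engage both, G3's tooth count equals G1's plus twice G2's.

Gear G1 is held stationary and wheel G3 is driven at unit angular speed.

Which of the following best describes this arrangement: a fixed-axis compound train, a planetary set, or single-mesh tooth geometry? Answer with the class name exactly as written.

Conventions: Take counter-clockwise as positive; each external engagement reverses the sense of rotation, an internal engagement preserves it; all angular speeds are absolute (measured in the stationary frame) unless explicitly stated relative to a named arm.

planetary set

planetary set (13T centre, 11T on arm, 35T internal) — Willis relation
classification: planetary set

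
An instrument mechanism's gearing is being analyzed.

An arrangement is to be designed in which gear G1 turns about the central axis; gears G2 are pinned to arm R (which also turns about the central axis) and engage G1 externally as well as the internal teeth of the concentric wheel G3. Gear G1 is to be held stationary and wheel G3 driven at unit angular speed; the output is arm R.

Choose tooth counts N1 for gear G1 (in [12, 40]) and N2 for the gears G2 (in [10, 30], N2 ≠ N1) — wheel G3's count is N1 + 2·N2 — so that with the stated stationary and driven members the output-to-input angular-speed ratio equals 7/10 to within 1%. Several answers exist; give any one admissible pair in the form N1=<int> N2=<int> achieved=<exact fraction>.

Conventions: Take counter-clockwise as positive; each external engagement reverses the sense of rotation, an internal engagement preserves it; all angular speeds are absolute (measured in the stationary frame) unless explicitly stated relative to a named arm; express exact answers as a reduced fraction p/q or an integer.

N1=15 N2=10 achieved=7/10

design class (target 7/10): planetary set
Willis with ω_sun = 0: ω_arm/ω_ring = N3/(N1+N3); set equal to 7/10  ⇒  N3/N1 = (7/10)/(1 − 7/10) = 7/3
N3 = N1 + 2·N2  ⇒  N2/N1 = (N3/N1 − 1)/2 = (7/3 − 1)/2 = 2/3
smallest multiple with N1 ≥ 12 and N2 ≥ 10: k = 5  ⇒  N1 = 5·3 = 15, N2 = 5·2 = 10 (N1 ≤ 40, N2 ≤ 30, N2 ≠ N1 ✓), N3 = 15 + 2·10 = 35
check: N3/(N1+N3) with N1 = 15, N3 = 35 gives 7/10; |achieved − target| = 0 ≤ 7/1000 ✓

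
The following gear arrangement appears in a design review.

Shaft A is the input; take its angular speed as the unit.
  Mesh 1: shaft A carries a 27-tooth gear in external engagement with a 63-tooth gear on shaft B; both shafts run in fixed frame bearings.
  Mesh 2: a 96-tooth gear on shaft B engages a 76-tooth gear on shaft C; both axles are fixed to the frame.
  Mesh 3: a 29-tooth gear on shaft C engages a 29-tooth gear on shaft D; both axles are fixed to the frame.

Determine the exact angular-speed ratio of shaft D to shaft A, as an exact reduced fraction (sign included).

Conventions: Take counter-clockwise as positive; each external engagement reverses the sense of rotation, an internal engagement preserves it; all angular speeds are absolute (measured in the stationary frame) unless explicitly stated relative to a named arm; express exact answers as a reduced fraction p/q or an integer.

-72/133

class = fixed-axis compound train [3 meshes; 3 ratios multiply, 3 sense flips]
mesh 1 [27T→63T]: running ratio 3/7, sense −
mesh 2 [96T→76T]: running ratio 72/133, sense +
mesh 3 [29T→29T]: running ratio 72/133, sense −
ω_out/ω_in = -72/133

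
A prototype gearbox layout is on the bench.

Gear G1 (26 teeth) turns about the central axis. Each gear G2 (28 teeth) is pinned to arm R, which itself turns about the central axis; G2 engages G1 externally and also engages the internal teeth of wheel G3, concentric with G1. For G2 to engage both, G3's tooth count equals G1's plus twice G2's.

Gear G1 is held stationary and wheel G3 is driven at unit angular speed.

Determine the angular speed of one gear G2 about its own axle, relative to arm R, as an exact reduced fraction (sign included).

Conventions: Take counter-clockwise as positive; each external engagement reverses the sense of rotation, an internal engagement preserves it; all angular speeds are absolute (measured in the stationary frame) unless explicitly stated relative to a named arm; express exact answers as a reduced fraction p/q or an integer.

533/756

recognized (axles ride arm R): planetary set, 26/28/82 teeth
ring teeth: 26 + 2·28 = 82
26(ω_sun−ω_arm) = −82(ω_ring−ω_arm),  ω_sun = 0, ω_ring = 1
26(0−ω_arm) = −82(1−ω_arm)  ⇒  108·ω_arm = 82  ⇒  ω_arm = 41/54
sun–planet mesh: 26·(0−41/54) = −28·(ω_p−ω_arm)  ⇒  ω_p−ω_arm = 533/756
exact speed ratio = 533/756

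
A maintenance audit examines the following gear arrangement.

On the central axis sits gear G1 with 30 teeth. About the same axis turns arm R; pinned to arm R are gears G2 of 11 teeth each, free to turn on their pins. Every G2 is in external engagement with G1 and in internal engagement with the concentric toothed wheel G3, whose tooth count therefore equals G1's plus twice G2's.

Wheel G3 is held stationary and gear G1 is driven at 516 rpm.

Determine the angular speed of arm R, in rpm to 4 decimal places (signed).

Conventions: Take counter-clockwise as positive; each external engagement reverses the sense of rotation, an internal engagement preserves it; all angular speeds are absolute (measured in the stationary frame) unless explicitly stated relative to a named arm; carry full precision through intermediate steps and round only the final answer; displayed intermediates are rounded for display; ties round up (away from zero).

recognized (axles ride arm R): planetary set, 30/11/52 teeth
normalise by the input: solve with ω_sun = 1, then scale by 516 rpm
ring teeth: 30 + 2·11 = 52
30(ω_sun−ω_arm) = −52(ω_ring−ω_arm),  ω_ring = 0, ω_sun = 1
30(1−ω_arm) = −52(0−ω_arm)  ⇒  82·ω_arm = 30  ⇒  ω_arm = 15/41
scale: ω_arm = 15/41 × 516 rpm = +188.7805 rpm

+188.7805 rpm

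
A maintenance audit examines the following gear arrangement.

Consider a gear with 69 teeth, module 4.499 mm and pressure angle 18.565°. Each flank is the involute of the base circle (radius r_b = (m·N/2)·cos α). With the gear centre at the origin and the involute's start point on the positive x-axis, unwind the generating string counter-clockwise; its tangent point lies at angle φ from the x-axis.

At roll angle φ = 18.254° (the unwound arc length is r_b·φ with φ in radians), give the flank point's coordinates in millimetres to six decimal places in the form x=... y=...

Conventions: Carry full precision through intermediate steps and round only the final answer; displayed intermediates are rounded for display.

x=154.417506 y=1.569990

recognized (one wheel, involute flank): single-mesh tooth geometry, m = 4.499, N = 69
pitch radius r_p = m·N/2 = 4.499·69/2 = 155.215500
base radius r_b = r_p·cos α = 155.215500·cos 18.565° = 147.138563
roll angle φ = 18.254° = 0.31859240 rad
x = r_b·(cos φ + φ·sin φ) = 154.417506
y = r_b·(sin φ − φ·cos φ) = 1.569990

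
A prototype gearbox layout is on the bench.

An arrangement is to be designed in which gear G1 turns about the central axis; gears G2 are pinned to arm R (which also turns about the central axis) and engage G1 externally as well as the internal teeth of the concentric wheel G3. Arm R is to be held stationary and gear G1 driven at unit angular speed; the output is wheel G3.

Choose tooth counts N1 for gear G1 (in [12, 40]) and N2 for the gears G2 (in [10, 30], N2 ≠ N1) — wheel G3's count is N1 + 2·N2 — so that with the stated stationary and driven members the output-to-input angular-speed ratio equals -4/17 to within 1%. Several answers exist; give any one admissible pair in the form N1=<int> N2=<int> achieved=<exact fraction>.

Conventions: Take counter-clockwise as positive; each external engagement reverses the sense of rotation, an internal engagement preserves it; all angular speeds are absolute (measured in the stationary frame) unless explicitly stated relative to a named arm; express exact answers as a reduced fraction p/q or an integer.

N1=16 N2=26 achieved=-4/17

class = planetary set [ratio -4/17 wanted; Willis about the carrier]
Willis with ω_arm = 0: ω_ring/ω_sun = −N1/N3; set equal to -4/17  ⇒  N3/N1 = −1/(-4/17) = 17/4
N3 = N1 + 2·N2  ⇒  N2/N1 = (N3/N1 − 1)/2 = (17/4 − 1)/2 = 13/8
smallest multiple with N1 ≥ 12 and N2 ≥ 10: k = 2  ⇒  N1 = 2·8 = 16, N2 = 2·13 = 26 (N1 ≤ 40, N2 ≤ 30, N2 ≠ N1 ✓), N3 = 16 + 2·26 = 68
check: −N1/N3 with N1 = 16, N3 = 68 gives -4/17; |achieved − target| = 0 ≤ 1/425 ✓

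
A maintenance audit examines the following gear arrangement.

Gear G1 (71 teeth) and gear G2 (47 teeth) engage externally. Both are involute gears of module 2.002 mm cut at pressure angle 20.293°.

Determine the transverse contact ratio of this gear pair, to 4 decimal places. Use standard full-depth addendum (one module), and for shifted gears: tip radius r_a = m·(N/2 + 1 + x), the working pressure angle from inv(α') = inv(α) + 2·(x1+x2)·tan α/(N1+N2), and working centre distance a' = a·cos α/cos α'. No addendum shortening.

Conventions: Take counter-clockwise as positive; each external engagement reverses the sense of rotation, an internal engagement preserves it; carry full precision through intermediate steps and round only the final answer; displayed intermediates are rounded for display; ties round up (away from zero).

single-mesh involute tooth geometry (71T engaging 47T at module 2.002)
base radii: r_b1 = 66.659716, r_b2 = 44.126855
tip radii: r_a1 = 73.073000, r_a2 = 49.049000
no profile shift: α' = α, a' = a
action lengths: √(r_a1²−r_b1²) = 29.935690, √(r_a2²−r_b2²) = 21.415534
base pitch p_b = π·m·cos α = 5.899089
CR = (29.935690 + 21.415534 − 118.118000·sin 20.29300°)/5.899089 = 1.760511
contact ratio ≈ 1.7605

1.7605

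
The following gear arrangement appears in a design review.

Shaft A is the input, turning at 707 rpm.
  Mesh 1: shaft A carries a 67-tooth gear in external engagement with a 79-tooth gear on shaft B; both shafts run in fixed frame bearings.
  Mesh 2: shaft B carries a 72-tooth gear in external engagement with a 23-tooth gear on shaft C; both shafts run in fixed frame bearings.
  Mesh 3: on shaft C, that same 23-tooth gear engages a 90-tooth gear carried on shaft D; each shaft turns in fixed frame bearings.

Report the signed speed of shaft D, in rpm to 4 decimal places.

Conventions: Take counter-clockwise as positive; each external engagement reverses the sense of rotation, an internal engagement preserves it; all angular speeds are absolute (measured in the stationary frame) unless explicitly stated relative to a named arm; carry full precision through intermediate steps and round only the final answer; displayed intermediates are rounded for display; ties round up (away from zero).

class = fixed-axis compound train [3 meshes; 3 ratios multiply, 3 sense flips]
mesh 1 [67T→79T]: ω = 707.0000×67/79 = 599.6076 rpm, sense flips to −
mesh 2 [72T→23T]: ω = 599.6076×72/23 = 1877.0325 rpm, sense flips to +
mesh 3 [23T→90T]: ω = 1877.0325×23/90 = 479.6861 rpm, sense flips to −
signed output speed = -479.6861 rpm

-479.6861 rpm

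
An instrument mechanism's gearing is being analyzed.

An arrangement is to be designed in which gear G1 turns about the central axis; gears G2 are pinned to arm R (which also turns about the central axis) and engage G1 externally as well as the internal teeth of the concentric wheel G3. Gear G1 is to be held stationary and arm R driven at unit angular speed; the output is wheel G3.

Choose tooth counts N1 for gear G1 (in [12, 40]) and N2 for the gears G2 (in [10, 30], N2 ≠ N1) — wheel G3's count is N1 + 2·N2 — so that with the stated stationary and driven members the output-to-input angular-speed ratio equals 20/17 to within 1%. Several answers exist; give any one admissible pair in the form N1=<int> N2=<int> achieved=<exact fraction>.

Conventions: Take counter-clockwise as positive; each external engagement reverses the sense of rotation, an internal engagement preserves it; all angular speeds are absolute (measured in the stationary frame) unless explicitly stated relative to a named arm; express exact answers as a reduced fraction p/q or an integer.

planetary set to be sized for 20/17 (Willis relation)
Willis with ω_sun = 0: ω_ring/ω_arm = (N1+N3)/N3; set equal to 20/17  ⇒  N3/N1 = 1/(20/17 − 1) = 17/3
N3 = N1 + 2·N2  ⇒  N2/N1 = (N3/N1 − 1)/2 = (17/3 − 1)/2 = 7/3
smallest multiple with N1 ≥ 12 and N2 ≥ 10: k = 4  ⇒  N1 = 4·3 = 12, N2 = 4·7 = 28 (N1 ≤ 40, N2 ≤ 30, N2 ≠ N1 ✓), N3 = 12 + 2·28 = 68
check: (N1+N3)/N3 with N1 = 12, N3 = 68 gives 20/17; |achieved − target| = 0 ≤ 1/85 ✓

N1=12 N2=28 achieved=20/17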